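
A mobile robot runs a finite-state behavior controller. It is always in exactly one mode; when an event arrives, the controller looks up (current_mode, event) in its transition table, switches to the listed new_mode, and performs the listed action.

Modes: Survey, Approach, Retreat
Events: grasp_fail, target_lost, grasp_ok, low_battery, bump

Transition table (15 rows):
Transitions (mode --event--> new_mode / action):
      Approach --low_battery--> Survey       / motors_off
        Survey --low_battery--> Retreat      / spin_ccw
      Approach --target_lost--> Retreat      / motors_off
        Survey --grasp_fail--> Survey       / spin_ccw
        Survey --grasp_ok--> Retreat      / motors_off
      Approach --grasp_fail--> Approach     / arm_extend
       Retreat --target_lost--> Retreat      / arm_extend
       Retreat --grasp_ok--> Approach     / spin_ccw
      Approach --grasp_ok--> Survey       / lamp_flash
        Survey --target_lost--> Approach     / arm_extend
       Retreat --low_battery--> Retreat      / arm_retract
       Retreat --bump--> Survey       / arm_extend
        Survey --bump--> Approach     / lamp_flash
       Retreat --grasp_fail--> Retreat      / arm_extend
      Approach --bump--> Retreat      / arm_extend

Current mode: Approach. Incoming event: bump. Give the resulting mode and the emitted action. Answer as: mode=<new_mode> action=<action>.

mode=Retreat action=arm_extend

current mode = Approach; filter table to that mode:
  (Approach, low_battery) → (Survey, motors_off)
  (Approach, target_lost) → (Retreat, motors_off)
  (Approach, grasp_fail) → (Approach, arm_extend)
  (Approach, grasp_ok) → (Survey, lamp_flash)
  (Approach, bump) → (Retreat, arm_extend)  ← event matches
event = bump selects (Retreat, arm_extend)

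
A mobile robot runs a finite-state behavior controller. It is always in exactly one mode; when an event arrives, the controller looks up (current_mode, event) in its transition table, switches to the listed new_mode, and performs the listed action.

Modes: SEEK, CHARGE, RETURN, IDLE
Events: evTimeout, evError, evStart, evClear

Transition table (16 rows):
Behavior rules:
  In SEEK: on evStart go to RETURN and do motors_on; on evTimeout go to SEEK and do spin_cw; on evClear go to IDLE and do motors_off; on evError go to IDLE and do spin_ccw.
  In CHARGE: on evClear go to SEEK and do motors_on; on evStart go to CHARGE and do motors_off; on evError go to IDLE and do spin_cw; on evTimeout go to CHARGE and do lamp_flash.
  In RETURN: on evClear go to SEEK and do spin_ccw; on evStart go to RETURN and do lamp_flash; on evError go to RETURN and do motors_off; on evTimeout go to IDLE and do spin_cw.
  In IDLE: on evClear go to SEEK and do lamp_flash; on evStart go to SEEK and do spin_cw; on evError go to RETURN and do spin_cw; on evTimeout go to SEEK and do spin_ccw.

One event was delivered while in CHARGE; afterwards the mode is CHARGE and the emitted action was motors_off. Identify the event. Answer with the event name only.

evStart

try evTimeout: (CHARGE, evTimeout) → (CHARGE, lamp_flash)
try evError: (CHARGE, evError) → (IDLE, spin_cw)
try evStart: (CHARGE, evStart) → (CHARGE, motors_off)  ← matches
try evClear: (CHARGE, evClear) → (SEEK, motors_on)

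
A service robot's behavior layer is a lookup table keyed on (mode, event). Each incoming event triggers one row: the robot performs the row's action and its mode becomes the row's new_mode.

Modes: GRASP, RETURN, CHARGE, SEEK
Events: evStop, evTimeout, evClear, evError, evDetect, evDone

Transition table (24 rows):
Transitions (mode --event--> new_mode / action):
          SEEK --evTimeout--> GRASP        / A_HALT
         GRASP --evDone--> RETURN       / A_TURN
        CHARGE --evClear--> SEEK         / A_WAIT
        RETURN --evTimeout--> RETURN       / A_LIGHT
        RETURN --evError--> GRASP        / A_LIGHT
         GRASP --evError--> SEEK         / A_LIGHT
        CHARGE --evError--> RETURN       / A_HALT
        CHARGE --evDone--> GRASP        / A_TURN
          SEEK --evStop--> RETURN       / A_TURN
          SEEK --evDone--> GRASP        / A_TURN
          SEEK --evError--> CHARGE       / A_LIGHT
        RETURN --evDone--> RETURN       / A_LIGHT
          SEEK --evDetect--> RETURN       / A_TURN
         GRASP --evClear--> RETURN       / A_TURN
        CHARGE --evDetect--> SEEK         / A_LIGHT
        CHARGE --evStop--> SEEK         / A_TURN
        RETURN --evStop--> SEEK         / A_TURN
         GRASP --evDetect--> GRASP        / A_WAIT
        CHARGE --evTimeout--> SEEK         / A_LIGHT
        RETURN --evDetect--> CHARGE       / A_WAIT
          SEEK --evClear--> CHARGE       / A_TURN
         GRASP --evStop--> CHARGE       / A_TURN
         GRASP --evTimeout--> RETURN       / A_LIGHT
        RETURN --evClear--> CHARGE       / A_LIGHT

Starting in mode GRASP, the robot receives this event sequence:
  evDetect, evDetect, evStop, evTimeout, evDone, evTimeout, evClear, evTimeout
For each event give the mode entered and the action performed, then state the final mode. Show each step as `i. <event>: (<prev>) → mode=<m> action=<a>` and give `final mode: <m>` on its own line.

final mode: SEEK

1. evDetect: (GRASP) → mode=GRASP action=A_WAIT
2. evDetect: (GRASP) → mode=GRASP action=A_WAIT
3. evStop: (GRASP) → mode=CHARGE action=A_TURN
4. evTimeout: (CHARGE) → mode=SEEK action=A_LIGHT
5. evDone: (SEEK) → mode=GRASP action=A_TURN
6. evTimeout: (GRASP) → mode=RETURN action=A_LIGHT
7. evClear: (RETURN) → mode=CHARGE action=A_LIGHT
8. evTimeout: (CHARGE) → mode=SEEK action=A_LIGHT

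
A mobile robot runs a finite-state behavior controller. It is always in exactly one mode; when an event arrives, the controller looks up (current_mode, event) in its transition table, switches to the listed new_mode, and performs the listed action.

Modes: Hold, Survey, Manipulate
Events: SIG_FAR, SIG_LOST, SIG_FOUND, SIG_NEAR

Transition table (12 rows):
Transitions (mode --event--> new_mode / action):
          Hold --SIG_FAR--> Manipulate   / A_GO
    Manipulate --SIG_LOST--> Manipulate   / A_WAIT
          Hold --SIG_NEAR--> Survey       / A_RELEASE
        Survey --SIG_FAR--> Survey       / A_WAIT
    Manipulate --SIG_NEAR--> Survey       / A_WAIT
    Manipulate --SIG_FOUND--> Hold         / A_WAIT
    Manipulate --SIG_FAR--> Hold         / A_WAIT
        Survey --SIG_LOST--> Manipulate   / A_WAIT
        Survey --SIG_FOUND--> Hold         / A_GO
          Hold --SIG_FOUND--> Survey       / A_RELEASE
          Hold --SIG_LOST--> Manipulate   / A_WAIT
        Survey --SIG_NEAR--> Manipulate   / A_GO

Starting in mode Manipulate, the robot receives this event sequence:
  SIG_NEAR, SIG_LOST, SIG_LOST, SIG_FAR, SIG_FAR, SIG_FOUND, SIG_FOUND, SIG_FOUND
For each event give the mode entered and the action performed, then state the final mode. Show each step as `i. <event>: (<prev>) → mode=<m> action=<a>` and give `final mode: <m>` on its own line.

1. SIG_NEAR: (Manipulate) → mode=Survey action=A_WAIT
2. SIG_LOST: (Survey) → mode=Manipulate action=A_WAIT
3. SIG_LOST: (Manipulate) → mode=Manipulate action=A_WAIT
4. SIG_FAR: (Manipulate) → mode=Hold action=A_WAIT
5. SIG_FAR: (Hold) → mode=Manipulate action=A_GO
6. SIG_FOUND: (Manipulate) → mode=Hold action=A_WAIT
7. SIG_FOUND: (Hold) → mode=Survey action=A_RELEASE
8. SIG_FOUND: (Survey) → mode=Hold action=A_GO

final mode: Hold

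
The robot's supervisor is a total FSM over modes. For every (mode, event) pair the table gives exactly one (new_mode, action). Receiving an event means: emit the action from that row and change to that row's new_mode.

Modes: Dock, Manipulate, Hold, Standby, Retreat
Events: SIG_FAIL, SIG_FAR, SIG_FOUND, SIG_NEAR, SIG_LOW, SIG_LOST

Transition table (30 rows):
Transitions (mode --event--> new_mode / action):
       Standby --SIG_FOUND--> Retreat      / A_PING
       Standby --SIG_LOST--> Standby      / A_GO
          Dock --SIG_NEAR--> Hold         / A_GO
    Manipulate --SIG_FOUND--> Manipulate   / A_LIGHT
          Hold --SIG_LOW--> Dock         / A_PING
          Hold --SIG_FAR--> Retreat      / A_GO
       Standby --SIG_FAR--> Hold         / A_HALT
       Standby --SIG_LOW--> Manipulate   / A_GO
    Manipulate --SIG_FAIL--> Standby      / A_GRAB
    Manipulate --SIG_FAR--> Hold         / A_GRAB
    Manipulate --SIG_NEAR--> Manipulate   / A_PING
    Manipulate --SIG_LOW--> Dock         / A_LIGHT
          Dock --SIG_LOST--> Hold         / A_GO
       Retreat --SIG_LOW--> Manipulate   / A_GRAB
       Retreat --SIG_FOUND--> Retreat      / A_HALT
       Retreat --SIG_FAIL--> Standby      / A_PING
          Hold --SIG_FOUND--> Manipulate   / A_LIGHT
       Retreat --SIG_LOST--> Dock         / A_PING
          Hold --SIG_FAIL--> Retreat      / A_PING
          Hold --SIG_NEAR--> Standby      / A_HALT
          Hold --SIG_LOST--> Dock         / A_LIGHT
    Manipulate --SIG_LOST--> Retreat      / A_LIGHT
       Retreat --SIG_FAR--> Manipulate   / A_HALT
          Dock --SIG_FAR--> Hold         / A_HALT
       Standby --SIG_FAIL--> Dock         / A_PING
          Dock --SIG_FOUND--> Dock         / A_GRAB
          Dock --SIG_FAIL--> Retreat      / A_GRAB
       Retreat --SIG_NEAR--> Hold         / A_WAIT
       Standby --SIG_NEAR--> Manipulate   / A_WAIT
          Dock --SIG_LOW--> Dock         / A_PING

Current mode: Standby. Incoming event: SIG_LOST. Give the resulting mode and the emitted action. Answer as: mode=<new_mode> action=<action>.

current mode = Standby; filter table to that mode:
  (Standby, SIG_FOUND) → (Retreat, A_PING)
  (Standby, SIG_LOST) → (Standby, A_GO)  ← event matches
  (Standby, SIG_FAR) → (Hold, A_HALT)
  (Standby, SIG_LOW) → (Manipulate, A_GO)
  (Standby, SIG_FAIL) → (Dock, A_PING)
  (Standby, SIG_NEAR) → (Manipulate, A_WAIT)
event = SIG_LOST selects (Standby, A_GO)

mode=Standby action=A_GO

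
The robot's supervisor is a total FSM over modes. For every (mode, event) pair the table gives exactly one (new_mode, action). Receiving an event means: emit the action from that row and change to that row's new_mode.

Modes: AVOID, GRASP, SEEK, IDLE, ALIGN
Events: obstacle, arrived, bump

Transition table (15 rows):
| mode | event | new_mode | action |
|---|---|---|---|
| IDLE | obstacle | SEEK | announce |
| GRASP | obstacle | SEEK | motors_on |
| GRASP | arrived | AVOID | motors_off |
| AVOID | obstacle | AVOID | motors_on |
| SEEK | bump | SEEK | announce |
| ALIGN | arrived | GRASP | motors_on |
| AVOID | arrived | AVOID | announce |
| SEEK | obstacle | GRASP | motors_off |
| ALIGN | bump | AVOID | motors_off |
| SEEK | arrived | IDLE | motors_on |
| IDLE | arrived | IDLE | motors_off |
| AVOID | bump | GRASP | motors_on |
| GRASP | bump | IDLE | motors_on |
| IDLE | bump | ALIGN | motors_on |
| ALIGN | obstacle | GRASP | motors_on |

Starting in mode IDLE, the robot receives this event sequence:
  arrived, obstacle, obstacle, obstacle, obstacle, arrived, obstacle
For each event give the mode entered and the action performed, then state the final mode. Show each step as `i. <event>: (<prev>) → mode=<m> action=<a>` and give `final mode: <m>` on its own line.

final mode: AVOID

1. arrived: (IDLE) → mode=IDLE action=motors_off
2. obstacle: (IDLE) → mode=SEEK action=announce
3. obstacle: (SEEK) → mode=GRASP action=motors_off
4. obstacle: (GRASP) → mode=SEEK action=motors_on
5. obstacle: (SEEK) → mode=GRASP action=motors_off
6. arrived: (GRASP) → mode=AVOID action=motors_off
7. obstacle: (AVOID) → mode=AVOID action=motors_on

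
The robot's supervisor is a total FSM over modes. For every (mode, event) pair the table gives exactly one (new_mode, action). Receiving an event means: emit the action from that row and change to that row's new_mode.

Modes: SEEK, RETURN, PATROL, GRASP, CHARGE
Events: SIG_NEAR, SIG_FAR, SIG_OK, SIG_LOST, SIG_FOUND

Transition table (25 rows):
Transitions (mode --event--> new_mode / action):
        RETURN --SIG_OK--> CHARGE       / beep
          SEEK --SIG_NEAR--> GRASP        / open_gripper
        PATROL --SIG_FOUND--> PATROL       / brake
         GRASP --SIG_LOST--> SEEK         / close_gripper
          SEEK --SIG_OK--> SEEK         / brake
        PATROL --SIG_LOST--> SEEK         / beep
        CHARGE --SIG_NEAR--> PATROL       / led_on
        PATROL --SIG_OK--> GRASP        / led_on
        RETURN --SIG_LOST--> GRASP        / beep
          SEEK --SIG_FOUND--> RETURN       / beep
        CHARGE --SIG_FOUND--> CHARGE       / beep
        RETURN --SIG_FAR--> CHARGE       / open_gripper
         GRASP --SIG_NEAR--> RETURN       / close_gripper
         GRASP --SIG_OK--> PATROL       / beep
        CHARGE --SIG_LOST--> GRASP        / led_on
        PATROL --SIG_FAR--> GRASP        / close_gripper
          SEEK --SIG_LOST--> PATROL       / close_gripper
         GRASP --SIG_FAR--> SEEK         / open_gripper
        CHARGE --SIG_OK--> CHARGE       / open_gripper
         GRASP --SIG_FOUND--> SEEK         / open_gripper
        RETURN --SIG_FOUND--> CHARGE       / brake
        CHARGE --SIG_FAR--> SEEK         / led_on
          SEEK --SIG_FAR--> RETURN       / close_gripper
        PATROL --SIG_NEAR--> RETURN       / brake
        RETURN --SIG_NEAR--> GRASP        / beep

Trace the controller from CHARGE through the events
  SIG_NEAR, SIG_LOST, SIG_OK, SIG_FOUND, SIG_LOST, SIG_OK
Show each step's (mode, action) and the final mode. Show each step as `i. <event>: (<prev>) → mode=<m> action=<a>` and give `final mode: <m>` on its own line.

1. SIG_NEAR: (CHARGE) → mode=PATROL action=led_on
2. SIG_LOST: (PATROL) → mode=SEEK action=beep
3. SIG_OK: (SEEK) → mode=SEEK action=brake
4. SIG_FOUND: (SEEK) → mode=RETURN action=beep
5. SIG_LOST: (RETURN) → mode=GRASP action=beep
6. SIG_OK: (GRASP) → mode=PATROL action=beep

final mode: PATROL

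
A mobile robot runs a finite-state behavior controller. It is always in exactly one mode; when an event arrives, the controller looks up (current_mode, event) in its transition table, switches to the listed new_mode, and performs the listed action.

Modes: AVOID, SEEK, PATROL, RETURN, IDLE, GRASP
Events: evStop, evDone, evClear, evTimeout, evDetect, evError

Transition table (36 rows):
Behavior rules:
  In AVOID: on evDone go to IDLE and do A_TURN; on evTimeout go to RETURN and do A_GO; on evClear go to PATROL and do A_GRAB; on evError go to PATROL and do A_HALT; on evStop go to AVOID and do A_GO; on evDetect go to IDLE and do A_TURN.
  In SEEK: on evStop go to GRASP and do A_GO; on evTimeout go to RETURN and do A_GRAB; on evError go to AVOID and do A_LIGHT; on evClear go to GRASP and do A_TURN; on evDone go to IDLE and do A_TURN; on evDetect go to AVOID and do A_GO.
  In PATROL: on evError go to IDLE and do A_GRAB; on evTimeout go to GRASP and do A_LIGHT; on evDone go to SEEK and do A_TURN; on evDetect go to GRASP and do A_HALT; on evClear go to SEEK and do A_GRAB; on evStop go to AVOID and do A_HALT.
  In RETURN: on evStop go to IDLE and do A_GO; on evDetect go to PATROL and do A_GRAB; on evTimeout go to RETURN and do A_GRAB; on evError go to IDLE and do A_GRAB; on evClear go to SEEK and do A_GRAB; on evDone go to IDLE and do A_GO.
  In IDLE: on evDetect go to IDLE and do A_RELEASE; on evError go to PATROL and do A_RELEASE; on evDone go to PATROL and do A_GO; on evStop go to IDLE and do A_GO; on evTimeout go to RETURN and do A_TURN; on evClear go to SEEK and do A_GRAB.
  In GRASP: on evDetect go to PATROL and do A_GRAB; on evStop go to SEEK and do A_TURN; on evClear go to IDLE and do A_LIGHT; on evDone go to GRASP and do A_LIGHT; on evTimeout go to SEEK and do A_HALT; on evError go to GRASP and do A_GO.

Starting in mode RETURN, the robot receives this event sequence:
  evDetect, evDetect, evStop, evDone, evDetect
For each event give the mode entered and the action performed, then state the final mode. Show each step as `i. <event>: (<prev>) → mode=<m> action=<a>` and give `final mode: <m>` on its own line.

1. evDetect: (RETURN) → mode=PATROL action=A_GRAB
2. evDetect: (PATROL) → mode=GRASP action=A_HALT
3. evStop: (GRASP) → mode=SEEK action=A_TURN
4. evDone: (SEEK) → mode=IDLE action=A_TURN
5. evDetect: (IDLE) → mode=IDLE action=A_RELEASE

final mode: IDLE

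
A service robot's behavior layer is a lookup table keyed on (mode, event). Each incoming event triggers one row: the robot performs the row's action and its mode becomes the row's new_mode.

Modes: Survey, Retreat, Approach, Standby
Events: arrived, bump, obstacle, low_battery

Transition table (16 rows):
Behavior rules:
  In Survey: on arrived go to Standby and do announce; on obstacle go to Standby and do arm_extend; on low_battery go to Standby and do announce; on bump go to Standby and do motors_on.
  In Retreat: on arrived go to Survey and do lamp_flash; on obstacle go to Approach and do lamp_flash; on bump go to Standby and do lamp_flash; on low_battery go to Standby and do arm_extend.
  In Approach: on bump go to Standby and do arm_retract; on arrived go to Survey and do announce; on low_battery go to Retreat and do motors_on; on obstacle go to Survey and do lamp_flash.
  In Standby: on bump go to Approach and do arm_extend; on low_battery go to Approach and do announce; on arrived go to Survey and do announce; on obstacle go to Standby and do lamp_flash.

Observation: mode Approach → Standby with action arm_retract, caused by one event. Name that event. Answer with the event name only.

bump

try arrived: (Approach, arrived) → (Survey, announce)
try bump: (Approach, bump) → (Standby, arm_retract)  ← matches
try obstacle: (Approach, obstacle) → (Survey, lamp_flash)
try low_battery: (Approach, low_battery) → (Retreat, motors_on)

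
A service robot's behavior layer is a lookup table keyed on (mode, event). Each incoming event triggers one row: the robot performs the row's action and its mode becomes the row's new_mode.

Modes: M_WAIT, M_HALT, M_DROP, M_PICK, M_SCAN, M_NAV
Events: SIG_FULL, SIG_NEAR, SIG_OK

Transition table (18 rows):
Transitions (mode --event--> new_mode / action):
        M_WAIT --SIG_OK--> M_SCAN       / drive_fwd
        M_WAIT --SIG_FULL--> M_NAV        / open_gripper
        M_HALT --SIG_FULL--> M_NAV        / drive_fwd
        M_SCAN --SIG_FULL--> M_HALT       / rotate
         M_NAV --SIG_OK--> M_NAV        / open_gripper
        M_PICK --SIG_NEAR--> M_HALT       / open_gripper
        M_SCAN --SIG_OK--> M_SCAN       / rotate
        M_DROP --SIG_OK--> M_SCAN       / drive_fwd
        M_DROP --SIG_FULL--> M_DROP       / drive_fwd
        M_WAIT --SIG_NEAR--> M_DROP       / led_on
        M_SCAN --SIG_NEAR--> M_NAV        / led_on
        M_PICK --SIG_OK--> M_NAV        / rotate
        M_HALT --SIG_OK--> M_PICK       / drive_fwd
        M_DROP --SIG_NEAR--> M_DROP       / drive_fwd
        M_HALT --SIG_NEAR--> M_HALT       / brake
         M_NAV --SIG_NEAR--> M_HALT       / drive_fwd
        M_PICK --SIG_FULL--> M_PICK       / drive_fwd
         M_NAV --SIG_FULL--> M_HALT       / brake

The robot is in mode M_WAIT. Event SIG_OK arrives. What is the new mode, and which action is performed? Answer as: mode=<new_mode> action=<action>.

current mode = M_WAIT; filter table to that mode:
  (M_WAIT, SIG_OK) → (M_SCAN, drive_fwd)  ← event matches
  (M_WAIT, SIG_FULL) → (M_NAV, open_gripper)
  (M_WAIT, SIG_NEAR) → (M_DROP, led_on)
event = SIG_OK selects (M_SCAN, drive_fwd)

mode=M_SCAN action=drive_fwd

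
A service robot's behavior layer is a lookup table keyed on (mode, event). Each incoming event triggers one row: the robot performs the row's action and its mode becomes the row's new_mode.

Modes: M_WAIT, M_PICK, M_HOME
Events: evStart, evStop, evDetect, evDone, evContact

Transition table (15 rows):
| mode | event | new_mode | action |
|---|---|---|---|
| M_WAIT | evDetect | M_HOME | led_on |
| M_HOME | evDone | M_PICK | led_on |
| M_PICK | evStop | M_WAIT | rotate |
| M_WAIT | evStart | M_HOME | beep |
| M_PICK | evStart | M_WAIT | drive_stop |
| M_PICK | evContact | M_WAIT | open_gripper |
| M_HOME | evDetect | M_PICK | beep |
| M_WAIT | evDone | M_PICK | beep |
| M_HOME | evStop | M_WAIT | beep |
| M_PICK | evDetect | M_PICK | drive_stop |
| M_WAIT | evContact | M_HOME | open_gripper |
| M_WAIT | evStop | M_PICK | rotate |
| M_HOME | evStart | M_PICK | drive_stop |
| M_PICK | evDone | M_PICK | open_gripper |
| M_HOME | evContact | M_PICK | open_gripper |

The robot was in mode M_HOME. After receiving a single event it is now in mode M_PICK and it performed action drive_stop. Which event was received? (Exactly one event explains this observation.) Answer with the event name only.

evStart

try evStart: (M_HOME, evStart) → (M_PICK, drive_stop)  ← matches
try evStop: (M_HOME, evStop) → (M_WAIT, beep)
try evDetect: (M_HOME, evDetect) → (M_PICK, beep)
try evDone: (M_HOME, evDone) → (M_PICK, led_on)
try evContact: (M_HOME, evContact) → (M_PICK, open_gripper)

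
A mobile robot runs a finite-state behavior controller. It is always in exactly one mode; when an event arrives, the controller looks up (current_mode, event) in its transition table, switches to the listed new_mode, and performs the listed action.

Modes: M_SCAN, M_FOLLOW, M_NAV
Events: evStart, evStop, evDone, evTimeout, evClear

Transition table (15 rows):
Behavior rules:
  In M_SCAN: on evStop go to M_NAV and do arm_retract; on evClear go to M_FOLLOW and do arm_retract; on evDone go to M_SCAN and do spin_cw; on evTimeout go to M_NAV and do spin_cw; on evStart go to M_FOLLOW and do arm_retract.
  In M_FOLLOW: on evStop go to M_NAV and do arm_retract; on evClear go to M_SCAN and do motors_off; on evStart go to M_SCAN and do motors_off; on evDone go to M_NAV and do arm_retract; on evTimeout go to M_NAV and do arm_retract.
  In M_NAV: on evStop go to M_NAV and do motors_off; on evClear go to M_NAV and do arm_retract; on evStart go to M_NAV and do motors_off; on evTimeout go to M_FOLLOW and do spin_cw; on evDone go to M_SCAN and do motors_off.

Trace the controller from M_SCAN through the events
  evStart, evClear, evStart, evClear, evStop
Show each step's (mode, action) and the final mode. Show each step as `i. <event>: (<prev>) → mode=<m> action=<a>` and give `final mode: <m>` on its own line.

final mode: M_NAV

1. evStart: (M_SCAN) → mode=M_FOLLOW action=arm_retract
2. evClear: (M_FOLLOW) → mode=M_SCAN action=motors_off
3. evStart: (M_SCAN) → mode=M_FOLLOW action=arm_retract
4. evClear: (M_FOLLOW) → mode=M_SCAN action=motors_off
5. evStop: (M_SCAN) → mode=M_NAV action=arm_retract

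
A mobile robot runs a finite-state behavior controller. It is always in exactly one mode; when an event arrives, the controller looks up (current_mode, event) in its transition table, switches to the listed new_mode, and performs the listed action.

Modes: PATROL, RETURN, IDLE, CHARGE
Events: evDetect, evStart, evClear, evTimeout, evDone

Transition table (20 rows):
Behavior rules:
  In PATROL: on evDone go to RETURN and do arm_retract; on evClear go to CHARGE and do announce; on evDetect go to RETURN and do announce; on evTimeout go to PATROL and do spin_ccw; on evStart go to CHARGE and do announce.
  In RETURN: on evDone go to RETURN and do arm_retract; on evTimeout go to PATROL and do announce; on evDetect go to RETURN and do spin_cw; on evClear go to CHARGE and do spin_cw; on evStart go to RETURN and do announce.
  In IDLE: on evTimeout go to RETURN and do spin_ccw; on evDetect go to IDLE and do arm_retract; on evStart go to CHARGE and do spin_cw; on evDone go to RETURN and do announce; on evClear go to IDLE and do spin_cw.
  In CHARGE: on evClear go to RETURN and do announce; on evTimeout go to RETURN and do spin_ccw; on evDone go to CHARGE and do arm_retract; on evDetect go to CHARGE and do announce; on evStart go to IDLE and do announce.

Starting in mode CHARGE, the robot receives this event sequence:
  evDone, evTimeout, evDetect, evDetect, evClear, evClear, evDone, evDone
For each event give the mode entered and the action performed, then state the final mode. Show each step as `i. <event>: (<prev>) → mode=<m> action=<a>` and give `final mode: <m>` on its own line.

final mode: RETURN

1. evDone: (CHARGE) → mode=CHARGE action=arm_retract
2. evTimeout: (CHARGE) → mode=RETURN action=spin_ccw
3. evDetect: (RETURN) → mode=RETURN action=spin_cw
4. evDetect: (RETURN) → mode=RETURN action=spin_cw
5. evClear: (RETURN) → mode=CHARGE action=spin_cw
6. evClear: (CHARGE) → mode=RETURN action=announce
7. evDone: (RETURN) → mode=RETURN action=arm_retract
8. evDone: (RETURN) → mode=RETURN action=arm_retract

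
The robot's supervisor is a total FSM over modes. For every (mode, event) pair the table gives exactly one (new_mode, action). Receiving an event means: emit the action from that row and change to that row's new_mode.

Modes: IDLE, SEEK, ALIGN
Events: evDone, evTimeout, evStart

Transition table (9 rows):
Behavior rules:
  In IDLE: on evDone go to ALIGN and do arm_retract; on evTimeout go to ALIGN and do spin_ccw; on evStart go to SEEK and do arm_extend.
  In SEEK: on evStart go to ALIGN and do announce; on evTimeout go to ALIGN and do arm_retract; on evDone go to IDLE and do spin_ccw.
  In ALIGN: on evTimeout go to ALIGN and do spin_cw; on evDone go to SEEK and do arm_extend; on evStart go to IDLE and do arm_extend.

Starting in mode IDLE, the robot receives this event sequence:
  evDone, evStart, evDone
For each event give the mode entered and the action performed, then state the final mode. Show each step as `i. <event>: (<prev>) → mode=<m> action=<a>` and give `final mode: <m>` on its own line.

1. evDone: (IDLE) → mode=ALIGN action=arm_retract
2. evStart: (ALIGN) → mode=IDLE action=arm_extend
3. evDone: (IDLE) → mode=ALIGN action=arm_retract

final mode: ALIGN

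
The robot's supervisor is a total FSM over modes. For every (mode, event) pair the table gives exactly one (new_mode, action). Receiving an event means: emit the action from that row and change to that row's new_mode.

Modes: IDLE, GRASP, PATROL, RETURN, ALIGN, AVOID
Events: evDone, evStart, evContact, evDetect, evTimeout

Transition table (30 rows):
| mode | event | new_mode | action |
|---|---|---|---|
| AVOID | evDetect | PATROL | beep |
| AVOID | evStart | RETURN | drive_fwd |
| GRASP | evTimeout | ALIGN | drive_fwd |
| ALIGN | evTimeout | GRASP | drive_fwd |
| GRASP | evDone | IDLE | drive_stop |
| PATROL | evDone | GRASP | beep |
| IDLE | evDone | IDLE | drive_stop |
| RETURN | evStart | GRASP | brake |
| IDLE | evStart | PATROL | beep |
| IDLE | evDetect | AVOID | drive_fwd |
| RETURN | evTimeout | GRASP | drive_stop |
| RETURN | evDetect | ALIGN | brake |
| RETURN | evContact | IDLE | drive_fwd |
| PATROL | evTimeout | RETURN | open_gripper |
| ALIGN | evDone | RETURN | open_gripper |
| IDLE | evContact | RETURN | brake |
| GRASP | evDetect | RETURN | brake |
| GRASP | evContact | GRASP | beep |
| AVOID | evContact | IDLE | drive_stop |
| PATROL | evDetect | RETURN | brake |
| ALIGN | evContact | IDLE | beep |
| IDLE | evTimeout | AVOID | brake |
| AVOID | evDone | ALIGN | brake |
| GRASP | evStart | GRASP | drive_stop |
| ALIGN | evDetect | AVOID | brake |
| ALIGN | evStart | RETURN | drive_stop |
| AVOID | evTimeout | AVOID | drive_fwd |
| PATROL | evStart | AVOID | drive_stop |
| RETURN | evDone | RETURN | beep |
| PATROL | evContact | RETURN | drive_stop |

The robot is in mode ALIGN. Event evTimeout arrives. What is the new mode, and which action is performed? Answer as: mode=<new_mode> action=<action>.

current mode = ALIGN; filter table to that mode:
  (ALIGN, evTimeout) → (GRASP, drive_fwd)  ← event matches
  (ALIGN, evDone) → (RETURN, open_gripper)
  (ALIGN, evContact) → (IDLE, beep)
  (ALIGN, evDetect) → (AVOID, brake)
  (ALIGN, evStart) → (RETURN, drive_stop)
event = evTimeout selects (GRASP, drive_fwd)

mode=GRASP action=drive_fwd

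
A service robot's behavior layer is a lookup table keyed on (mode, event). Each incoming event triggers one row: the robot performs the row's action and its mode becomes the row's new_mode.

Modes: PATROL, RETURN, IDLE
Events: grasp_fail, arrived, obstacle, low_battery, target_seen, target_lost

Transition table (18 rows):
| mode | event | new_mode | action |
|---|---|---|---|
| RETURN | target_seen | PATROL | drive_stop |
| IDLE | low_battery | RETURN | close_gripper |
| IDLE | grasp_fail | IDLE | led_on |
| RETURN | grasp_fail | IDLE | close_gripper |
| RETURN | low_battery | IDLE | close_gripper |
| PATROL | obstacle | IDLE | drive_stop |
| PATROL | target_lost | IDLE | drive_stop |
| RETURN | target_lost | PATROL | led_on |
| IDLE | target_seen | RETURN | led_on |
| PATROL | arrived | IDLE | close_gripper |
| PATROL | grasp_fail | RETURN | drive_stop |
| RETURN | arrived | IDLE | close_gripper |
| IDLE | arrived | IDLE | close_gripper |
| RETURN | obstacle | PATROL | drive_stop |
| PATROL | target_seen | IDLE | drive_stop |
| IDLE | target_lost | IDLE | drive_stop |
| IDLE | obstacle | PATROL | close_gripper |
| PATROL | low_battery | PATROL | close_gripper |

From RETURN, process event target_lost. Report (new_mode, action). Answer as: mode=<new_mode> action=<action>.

current mode = RETURN; filter table to that mode:
  (RETURN, target_seen) → (PATROL, drive_stop)
  (RETURN, grasp_fail) → (IDLE, close_gripper)
  (RETURN, low_battery) → (IDLE, close_gripper)
  (RETURN, target_lost) → (PATROL, led_on)  ← event matches
  (RETURN, arrived) → (IDLE, close_gripper)
  (RETURN, obstacle) → (PATROL, drive_stop)
event = target_lost selects (PATROL, led_on)

mode=PATROL action=led_on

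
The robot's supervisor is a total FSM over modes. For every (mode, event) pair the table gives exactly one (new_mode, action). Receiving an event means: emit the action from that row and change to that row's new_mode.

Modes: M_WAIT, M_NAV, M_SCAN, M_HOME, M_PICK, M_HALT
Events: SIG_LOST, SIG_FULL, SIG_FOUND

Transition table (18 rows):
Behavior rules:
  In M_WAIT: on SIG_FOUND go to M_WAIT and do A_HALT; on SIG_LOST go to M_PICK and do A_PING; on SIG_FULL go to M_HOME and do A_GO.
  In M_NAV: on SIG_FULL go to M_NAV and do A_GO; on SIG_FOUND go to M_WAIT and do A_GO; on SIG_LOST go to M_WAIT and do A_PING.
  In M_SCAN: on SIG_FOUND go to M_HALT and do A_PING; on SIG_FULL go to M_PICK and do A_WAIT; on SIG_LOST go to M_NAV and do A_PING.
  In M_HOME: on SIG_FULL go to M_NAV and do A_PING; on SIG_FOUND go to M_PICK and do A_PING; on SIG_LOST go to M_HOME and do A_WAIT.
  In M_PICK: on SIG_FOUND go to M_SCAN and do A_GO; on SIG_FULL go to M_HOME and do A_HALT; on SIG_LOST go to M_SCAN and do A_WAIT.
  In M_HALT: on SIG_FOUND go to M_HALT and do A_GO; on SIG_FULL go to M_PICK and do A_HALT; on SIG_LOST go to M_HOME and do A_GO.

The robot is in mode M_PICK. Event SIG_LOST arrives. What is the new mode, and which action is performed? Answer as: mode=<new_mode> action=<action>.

current mode = M_PICK; filter table to that mode:
  (M_PICK, SIG_FOUND) → (M_SCAN, A_GO)
  (M_PICK, SIG_FULL) → (M_HOME, A_HALT)
  (M_PICK, SIG_LOST) → (M_SCAN, A_WAIT)  ← event matches
event = SIG_LOST selects (M_SCAN, A_WAIT)

mode=M_SCAN action=A_WAIT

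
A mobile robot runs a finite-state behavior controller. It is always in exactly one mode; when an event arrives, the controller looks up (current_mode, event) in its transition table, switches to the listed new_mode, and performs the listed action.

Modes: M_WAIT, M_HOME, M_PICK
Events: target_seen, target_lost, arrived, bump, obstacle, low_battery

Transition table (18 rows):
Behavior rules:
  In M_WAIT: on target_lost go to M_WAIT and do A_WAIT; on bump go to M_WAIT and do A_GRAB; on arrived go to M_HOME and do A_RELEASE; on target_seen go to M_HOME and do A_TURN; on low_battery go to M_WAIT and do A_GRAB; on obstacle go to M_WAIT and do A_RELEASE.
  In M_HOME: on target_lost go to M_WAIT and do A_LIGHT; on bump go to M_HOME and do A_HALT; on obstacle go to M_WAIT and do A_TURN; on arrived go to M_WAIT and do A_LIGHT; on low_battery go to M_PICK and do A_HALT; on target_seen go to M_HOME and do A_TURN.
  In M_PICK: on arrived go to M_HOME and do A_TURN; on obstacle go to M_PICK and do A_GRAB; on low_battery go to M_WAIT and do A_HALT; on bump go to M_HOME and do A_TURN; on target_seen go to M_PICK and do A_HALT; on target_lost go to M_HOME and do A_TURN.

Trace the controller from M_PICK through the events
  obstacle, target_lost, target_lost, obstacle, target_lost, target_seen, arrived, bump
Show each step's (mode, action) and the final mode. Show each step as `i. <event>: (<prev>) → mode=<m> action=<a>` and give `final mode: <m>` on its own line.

final mode: M_WAIT

1. obstacle: (M_PICK) → mode=M_PICK action=A_GRAB
2. target_lost: (M_PICK) → mode=M_HOME action=A_TURN
3. target_lost: (M_HOME) → mode=M_WAIT action=A_LIGHT
4. obstacle: (M_WAIT) → mode=M_WAIT action=A_RELEASE
5. target_lost: (M_WAIT) → mode=M_WAIT action=A_WAIT
6. target_seen: (M_WAIT) → mode=M_HOME action=A_TURN
7. arrived: (M_HOME) → mode=M_WAIT action=A_LIGHT
8. bump: (M_WAIT) → mode=M_WAIT action=A_GRAB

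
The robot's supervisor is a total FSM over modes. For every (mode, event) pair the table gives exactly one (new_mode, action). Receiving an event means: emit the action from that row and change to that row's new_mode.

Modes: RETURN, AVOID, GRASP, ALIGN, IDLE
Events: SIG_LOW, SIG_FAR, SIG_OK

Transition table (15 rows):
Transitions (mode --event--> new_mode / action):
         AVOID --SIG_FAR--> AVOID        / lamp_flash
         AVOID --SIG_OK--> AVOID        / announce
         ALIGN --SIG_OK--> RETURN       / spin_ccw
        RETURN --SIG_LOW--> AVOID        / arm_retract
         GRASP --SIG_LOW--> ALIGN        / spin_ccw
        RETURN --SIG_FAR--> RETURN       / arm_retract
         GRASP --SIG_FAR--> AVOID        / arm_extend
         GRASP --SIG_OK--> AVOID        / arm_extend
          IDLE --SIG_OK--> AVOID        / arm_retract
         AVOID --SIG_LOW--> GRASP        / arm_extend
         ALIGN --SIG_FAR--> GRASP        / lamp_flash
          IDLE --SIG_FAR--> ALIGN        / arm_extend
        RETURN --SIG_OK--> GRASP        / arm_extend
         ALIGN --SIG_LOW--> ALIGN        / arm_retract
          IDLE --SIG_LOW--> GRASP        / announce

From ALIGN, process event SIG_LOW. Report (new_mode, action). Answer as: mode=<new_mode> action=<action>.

current mode = ALIGN; filter table to that mode:
  (ALIGN, SIG_OK) → (RETURN, spin_ccw)
  (ALIGN, SIG_FAR) → (GRASP, lamp_flash)
  (ALIGN, SIG_LOW) → (ALIGN, arm_retract)  ← event matches
event = SIG_LOW selects (ALIGN, arm_retract)

mode=ALIGN action=arm_retract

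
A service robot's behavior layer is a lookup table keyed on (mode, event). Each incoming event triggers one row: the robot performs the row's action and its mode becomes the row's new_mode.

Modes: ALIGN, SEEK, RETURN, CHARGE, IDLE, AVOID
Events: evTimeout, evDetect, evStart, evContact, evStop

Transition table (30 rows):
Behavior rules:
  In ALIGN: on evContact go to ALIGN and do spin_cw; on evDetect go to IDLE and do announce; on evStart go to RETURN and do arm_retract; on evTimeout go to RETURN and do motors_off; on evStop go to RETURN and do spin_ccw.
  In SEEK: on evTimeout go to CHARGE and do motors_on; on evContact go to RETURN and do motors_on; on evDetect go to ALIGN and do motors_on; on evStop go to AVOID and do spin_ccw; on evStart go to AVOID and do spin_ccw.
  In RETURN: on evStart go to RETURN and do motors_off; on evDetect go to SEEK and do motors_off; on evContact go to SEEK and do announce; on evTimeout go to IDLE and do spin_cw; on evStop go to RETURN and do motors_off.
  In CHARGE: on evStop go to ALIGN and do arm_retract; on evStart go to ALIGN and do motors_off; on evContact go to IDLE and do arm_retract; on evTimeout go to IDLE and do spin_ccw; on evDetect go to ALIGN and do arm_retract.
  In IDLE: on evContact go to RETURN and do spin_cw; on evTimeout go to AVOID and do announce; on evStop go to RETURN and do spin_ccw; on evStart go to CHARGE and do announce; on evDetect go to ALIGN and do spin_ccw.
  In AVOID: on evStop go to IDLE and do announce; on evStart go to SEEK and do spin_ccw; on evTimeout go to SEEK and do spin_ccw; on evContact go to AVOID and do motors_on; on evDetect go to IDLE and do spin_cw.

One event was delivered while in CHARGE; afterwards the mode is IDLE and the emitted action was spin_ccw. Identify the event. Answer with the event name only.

try evTimeout: (CHARGE, evTimeout) → (IDLE, spin_ccw)  ← matches
try evDetect: (CHARGE, evDetect) → (ALIGN, arm_retract)
try evStart: (CHARGE, evStart) → (ALIGN, motors_off)
try evContact: (CHARGE, evContact) → (IDLE, arm_retract)
try evStop: (CHARGE, evStop) → (ALIGN, arm_retract)

evTimeout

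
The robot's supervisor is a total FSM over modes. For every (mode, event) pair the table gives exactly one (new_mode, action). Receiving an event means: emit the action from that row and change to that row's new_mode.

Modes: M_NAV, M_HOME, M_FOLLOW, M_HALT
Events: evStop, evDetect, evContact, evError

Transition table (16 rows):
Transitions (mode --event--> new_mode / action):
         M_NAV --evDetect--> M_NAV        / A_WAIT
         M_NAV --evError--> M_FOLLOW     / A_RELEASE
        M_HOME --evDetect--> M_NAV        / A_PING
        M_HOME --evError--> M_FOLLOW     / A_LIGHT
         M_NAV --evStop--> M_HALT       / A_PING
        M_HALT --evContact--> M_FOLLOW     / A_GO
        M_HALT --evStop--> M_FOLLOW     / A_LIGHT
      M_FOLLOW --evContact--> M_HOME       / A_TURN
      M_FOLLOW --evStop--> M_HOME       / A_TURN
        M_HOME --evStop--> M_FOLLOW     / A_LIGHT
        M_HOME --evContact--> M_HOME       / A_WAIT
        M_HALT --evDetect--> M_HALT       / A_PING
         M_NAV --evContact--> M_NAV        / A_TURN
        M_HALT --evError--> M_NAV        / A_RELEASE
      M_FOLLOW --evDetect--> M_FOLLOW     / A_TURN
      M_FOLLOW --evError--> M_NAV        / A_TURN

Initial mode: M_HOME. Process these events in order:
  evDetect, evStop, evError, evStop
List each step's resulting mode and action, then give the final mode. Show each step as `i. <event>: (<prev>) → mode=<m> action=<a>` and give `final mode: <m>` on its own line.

final mode: M_HALT

1. evDetect: (M_HOME) → mode=M_NAV action=A_PING
2. evStop: (M_NAV) → mode=M_HALT action=A_PING
3. evError: (M_HALT) → mode=M_NAV action=A_RELEASE
4. evStop: (M_NAV) → mode=M_HALT action=A_PING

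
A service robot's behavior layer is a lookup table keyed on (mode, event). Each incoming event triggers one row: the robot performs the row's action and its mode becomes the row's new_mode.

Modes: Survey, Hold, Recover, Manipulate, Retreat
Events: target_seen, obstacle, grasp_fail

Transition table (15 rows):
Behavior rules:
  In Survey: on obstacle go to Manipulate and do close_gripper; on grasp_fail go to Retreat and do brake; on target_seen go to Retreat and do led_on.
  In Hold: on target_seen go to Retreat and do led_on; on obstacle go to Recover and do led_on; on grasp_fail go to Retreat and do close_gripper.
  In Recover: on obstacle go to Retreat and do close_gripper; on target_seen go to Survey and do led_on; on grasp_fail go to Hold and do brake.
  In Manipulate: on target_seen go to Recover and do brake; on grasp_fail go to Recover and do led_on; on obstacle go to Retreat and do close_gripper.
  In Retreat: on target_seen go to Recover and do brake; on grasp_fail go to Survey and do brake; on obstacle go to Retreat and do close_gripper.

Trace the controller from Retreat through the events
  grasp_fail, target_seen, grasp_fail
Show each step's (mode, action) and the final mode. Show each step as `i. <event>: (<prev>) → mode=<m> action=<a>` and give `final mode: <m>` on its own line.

1. grasp_fail: (Retreat) → mode=Survey action=brake
2. target_seen: (Survey) → mode=Retreat action=led_on
3. grasp_fail: (Retreat) → mode=Survey action=brake

final mode: Survey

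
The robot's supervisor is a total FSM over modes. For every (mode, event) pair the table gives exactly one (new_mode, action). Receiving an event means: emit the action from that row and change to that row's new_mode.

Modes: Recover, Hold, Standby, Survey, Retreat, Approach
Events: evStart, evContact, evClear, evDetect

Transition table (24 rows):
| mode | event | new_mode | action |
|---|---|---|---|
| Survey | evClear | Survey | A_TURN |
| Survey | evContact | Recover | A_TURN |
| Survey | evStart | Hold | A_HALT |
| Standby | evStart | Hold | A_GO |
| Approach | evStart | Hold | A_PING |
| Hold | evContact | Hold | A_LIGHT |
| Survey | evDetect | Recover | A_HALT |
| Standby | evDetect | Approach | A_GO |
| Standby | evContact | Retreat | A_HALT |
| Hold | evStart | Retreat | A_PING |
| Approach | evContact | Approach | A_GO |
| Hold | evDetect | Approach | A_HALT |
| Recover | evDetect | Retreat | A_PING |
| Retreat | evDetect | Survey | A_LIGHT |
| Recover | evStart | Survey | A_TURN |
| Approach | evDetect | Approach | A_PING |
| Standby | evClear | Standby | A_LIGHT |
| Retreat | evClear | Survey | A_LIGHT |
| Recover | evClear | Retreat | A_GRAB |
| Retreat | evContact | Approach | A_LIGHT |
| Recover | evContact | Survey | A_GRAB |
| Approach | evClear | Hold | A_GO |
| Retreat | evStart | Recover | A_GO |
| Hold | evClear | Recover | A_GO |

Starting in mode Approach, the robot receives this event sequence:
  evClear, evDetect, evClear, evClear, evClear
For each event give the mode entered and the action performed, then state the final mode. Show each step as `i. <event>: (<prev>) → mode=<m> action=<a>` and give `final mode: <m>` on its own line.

1. evClear: (Approach) → mode=Hold action=A_GO
2. evDetect: (Hold) → mode=Approach action=A_HALT
3. evClear: (Approach) → mode=Hold action=A_GO
4. evClear: (Hold) → mode=Recover action=A_GO
5. evClear: (Recover) → mode=Retreat action=A_GRAB

final mode: Retreat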